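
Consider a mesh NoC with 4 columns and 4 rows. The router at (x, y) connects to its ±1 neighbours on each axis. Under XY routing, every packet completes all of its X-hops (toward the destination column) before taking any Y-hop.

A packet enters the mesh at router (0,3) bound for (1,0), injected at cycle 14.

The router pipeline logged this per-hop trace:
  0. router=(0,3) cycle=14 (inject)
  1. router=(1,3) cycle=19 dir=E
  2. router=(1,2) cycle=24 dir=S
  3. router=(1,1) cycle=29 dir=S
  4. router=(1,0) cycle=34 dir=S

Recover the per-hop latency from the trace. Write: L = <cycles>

Between hops 0 and 1 the cycle counter advances 19 − 14 = 5.
That increment is L by definition: L = 5.

L = 5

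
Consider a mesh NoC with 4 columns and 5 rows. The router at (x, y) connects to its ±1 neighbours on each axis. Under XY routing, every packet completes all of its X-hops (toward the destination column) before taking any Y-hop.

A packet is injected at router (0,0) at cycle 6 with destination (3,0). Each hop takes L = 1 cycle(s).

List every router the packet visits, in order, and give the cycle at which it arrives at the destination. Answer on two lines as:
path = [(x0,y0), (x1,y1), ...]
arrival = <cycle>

#0 — 0,0 | c6
#1 — 1,0 | c7 | E
#2 — 2,0 | c8 | E
#3 — 3,0 | c9 | E

path = [(0,0), (1,0), (2,0), (3,0)]
arrival = 9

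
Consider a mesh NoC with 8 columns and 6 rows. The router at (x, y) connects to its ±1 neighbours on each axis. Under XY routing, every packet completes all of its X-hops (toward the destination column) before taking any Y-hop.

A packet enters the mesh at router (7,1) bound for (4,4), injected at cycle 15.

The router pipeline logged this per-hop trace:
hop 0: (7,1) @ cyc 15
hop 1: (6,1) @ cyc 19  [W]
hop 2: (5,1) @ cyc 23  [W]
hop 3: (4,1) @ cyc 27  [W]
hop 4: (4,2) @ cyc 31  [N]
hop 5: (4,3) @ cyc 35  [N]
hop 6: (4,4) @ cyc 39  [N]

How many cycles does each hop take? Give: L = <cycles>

L = 4

cyc[1] − cyc[0] = 19 − 15 = 4.
Each hop adds L, hence L = 4.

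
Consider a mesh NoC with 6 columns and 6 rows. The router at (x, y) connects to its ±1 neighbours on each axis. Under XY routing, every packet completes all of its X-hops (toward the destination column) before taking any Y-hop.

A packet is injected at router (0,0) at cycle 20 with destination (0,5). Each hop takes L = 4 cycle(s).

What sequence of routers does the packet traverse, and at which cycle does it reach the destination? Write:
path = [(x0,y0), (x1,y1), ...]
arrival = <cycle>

src (0,0)  cyc=20
N→(0,1)  cyc=24
N→(0,2)  cyc=28
N→(0,3)  cyc=32
N→(0,4)  cyc=36
N→(0,5)  cyc=40

path = [(0,0), (0,1), (0,2), (0,3), (0,4), (0,5)]
arrival = 40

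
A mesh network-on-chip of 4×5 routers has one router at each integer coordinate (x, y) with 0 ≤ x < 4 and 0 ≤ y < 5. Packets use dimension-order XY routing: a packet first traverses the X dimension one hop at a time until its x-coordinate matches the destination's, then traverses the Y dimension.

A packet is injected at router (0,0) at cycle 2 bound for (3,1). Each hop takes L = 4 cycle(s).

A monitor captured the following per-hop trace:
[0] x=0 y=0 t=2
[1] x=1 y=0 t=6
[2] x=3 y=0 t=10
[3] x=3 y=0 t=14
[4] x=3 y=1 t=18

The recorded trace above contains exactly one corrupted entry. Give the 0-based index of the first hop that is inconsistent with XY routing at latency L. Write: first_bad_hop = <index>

first_bad_hop = 2

[1] (+1,+0) / 4c ⇒ ok
[2] (+2,+0) / 4c ⇒ BAD: non-unit step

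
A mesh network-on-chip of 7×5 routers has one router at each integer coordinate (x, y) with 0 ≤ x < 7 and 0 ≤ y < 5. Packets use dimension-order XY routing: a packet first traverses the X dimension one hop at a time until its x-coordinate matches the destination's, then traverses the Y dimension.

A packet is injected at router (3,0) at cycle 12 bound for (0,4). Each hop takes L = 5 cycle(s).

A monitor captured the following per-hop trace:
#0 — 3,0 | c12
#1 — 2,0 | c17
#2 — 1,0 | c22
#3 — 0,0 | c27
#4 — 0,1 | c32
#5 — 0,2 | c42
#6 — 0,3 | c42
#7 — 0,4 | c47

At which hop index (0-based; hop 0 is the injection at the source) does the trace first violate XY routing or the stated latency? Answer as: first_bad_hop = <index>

first_bad_hop = 5

  1: Δx=-1 Δy=+0 Δt=5 [ok]
  2: Δx=-1 Δy=+0 Δt=5 [ok]
  3: Δx=-1 Δy=+0 Δt=5 [ok]
  4: Δx=+0 Δy=+1 Δt=5 [ok]
  5: Δx=+0 Δy=+1 Δt=10 [BAD: Δcyc=10≠L]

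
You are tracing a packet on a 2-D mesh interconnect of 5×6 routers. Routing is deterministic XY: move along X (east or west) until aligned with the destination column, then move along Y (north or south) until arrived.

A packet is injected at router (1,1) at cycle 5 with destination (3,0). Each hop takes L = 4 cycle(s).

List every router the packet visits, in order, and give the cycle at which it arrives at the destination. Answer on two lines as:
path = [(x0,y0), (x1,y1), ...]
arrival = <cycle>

#0 — 1,1 | c5
#1 — 2,1 | c9 | E
#2 — 3,1 | c13 | E
#3 — 3,0 | c17 | S

path = [(1,1), (2,1), (3,1), (3,0)]
arrival = 17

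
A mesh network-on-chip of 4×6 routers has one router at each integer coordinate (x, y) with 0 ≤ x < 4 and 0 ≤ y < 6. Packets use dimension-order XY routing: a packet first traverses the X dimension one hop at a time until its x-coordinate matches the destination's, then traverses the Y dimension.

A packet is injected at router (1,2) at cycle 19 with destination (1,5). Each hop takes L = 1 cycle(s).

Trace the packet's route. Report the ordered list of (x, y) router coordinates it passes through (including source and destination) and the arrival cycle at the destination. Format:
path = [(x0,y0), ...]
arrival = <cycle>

[0] x=1 y=2 t=19
[1] x=1 y=3 t=20 →N
[2] x=1 y=4 t=21 →N
[3] x=1 y=5 t=22 →N

path = [(1,2), (1,3), (1,4), (1,5)]
arrival = 22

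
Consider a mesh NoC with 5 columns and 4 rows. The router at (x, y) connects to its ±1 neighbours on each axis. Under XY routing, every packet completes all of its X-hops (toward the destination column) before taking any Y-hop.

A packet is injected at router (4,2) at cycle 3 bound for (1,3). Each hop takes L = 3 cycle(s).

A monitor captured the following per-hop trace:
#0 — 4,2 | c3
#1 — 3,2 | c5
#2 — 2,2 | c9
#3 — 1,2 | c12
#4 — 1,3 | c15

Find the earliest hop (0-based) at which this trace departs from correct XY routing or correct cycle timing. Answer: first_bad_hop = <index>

first_bad_hop = 1

hop 1: step (-1,+0), +2 cyc — BAD: Δcyc=2≠L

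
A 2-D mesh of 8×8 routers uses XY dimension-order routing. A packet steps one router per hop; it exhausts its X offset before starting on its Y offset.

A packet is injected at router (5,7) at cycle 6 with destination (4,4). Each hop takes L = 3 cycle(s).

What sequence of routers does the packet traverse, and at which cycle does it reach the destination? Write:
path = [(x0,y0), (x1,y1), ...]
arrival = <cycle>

src (5,7)  cyc=6
W→(4,7)  cyc=9
S→(4,6)  cyc=12
S→(4,5)  cyc=15
S→(4,4)  cyc=18

path = [(5,7), (4,7), (4,6), (4,5), (4,4)]
arrival = 18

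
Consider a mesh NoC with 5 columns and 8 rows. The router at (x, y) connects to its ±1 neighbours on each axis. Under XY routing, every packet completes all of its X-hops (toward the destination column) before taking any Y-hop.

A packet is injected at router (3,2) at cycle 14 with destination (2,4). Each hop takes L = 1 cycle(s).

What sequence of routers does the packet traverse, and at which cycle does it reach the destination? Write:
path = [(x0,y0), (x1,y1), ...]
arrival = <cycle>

path = [(3,2), (2,2), (2,3), (2,4)]
arrival = 17

t=14: at (3,2)
t=15: at (2,2) after W
t=16: at (2,3) after N
t=17: at (2,4) after N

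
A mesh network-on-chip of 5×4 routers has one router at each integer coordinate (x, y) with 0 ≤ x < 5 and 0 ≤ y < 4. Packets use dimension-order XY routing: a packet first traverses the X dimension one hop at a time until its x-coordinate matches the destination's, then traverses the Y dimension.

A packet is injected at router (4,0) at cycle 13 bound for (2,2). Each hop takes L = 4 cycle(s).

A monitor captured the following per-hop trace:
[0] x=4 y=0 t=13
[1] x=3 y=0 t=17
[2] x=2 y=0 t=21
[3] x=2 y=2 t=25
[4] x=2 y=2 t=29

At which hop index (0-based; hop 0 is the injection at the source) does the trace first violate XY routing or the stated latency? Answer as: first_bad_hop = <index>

[1] (-1,+0) / 4c ⇒ ok
[2] (-1,+0) / 4c ⇒ ok
[3] (+0,+2) / 4c ⇒ BAD: non-unit step

first_bad_hop = 3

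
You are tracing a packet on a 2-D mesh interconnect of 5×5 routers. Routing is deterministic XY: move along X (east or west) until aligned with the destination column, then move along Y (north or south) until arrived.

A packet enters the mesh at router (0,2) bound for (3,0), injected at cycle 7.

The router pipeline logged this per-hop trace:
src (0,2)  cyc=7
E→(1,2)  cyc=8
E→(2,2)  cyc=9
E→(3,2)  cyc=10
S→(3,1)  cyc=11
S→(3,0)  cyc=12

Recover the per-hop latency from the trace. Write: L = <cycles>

L = 1

Between hops 0 and 1 the cycle counter advances 8 − 7 = 1.
That increment is L by definition: L = 1.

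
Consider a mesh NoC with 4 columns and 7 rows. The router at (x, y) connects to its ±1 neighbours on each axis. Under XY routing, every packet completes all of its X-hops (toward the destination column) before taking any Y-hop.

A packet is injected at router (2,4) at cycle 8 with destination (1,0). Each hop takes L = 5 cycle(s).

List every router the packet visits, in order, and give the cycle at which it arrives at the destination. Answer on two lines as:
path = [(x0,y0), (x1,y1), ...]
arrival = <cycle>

[0] x=2 y=4 t=8
[1] x=1 y=4 t=13 →W
[2] x=1 y=3 t=18 →S
[3] x=1 y=2 t=23 →S
[4] x=1 y=1 t=28 →S
[5] x=1 y=0 t=33 →S

path = [(2,4), (1,4), (1,3), (1,2), (1,1), (1,0)]
arrival = 33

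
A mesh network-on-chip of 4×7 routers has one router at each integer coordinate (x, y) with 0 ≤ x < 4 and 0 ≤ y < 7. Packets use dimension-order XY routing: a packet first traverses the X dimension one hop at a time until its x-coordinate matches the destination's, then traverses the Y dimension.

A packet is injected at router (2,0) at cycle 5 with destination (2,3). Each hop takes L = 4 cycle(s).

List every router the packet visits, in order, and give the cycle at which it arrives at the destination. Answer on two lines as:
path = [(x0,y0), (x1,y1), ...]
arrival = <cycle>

path = [(2,0), (2,1), (2,2), (2,3)]
arrival = 17

[0] x=2 y=0 t=5
[1] x=2 y=1 t=9 →N
[2] x=2 y=2 t=13 →N
[3] x=2 y=3 t=17 →N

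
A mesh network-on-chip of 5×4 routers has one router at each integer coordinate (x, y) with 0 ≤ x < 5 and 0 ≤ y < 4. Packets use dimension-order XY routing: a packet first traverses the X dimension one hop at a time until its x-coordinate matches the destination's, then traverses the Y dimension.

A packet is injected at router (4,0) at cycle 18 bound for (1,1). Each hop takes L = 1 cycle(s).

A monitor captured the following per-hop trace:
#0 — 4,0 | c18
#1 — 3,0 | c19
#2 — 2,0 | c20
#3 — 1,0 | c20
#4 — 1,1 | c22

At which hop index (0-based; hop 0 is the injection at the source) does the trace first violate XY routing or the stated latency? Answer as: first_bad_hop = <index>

check 1→ d=(-1,0) cyc+1: ok
check 2→ d=(-1,0) cyc+1: ok
check 3→ d=(-1,0) cyc+0: BAD: Δcyc=0≠L

first_bad_hop = 3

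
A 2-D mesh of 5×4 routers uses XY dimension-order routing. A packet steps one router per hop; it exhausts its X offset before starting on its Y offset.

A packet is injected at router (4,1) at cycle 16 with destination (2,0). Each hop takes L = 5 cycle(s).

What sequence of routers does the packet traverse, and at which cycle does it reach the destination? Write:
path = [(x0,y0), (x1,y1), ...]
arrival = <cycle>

t=16: at (4,1)
t=21: at (3,1) after W
t=26: at (2,1) after W
t=31: at (2,0) after S

path = [(4,1), (3,1), (2,1), (2,0)]
arrival = 31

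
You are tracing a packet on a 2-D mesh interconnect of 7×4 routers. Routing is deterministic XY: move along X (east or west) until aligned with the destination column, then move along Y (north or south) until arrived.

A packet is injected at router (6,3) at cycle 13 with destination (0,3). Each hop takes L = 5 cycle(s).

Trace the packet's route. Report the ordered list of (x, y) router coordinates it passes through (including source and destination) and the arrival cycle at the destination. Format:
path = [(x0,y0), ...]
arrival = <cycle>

path = [(6,3), (5,3), (4,3), (3,3), (2,3), (1,3), (0,3)]
arrival = 43

  0. router=(6,3) cycle=13 (inject)
  1. router=(5,3) cycle=18 dir=W
  2. router=(4,3) cycle=23 dir=W
  3. router=(3,3) cycle=28 dir=W
  4. router=(2,3) cycle=33 dir=W
  5. router=(1,3) cycle=38 dir=W
  6. router=(0,3) cycle=43 dir=W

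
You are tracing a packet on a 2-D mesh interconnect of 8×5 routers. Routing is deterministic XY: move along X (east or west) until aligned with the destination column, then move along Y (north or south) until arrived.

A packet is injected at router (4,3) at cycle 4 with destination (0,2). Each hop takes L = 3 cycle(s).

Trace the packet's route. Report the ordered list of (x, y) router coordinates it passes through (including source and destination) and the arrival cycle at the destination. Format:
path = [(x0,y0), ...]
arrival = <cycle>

path = [(4,3), (3,3), (2,3), (1,3), (0,3), (0,2)]
arrival = 19

[0] x=4 y=3 t=4
[1] x=3 y=3 t=7 →W
[2] x=2 y=3 t=10 →W
[3] x=1 y=3 t=13 →W
[4] x=0 y=3 t=16 →W
[5] x=0 y=2 t=19 →S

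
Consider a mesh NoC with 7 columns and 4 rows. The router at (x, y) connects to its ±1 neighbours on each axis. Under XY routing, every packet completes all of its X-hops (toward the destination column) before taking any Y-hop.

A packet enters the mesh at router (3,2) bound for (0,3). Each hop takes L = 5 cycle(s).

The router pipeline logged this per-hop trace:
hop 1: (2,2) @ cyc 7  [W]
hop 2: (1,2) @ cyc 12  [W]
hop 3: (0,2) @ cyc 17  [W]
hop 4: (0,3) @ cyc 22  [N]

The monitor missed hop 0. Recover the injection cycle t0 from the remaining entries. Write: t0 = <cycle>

At hop 1 the cycle is 7; in general cyc_k = t0 + kL.
Subtract one hop: t0 = 7 − 5 = 2.

t0 = 2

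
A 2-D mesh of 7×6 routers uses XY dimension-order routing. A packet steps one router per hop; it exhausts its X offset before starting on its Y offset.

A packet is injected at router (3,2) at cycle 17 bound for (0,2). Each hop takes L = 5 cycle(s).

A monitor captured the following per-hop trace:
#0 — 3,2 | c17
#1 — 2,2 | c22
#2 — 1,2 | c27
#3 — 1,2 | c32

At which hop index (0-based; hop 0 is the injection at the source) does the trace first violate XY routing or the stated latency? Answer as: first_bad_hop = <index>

[1] (-1,+0) / 5c ⇒ ok
[2] (-1,+0) / 5c ⇒ ok
[3] (+0,+0) / 5c ⇒ BAD: non-unit step

first_bad_hop = 3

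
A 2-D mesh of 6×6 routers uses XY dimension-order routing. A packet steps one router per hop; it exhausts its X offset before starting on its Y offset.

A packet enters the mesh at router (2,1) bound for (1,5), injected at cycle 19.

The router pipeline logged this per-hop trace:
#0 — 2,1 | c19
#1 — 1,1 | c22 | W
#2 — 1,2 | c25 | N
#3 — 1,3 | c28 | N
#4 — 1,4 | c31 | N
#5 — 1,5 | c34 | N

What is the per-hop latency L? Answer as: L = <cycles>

Δcyc across hop 0→1: 22 − 19 = 3.
Each hop adds L, hence L = 3.

L = 3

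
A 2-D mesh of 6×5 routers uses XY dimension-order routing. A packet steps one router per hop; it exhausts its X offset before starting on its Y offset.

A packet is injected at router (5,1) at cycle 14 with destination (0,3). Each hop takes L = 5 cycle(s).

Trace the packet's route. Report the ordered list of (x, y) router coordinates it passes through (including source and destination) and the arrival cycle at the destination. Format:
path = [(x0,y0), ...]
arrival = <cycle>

path = [(5,1), (4,1), (3,1), (2,1), (1,1), (0,1), (0,2), (0,3)]
arrival = 49

[0] x=5 y=1 t=14
[1] x=4 y=1 t=19 →W
[2] x=3 y=1 t=24 →W
[3] x=2 y=1 t=29 →W
[4] x=1 y=1 t=34 →W
[5] x=0 y=1 t=39 →W
[6] x=0 y=2 t=44 →N
[7] x=0 y=3 t=49 →N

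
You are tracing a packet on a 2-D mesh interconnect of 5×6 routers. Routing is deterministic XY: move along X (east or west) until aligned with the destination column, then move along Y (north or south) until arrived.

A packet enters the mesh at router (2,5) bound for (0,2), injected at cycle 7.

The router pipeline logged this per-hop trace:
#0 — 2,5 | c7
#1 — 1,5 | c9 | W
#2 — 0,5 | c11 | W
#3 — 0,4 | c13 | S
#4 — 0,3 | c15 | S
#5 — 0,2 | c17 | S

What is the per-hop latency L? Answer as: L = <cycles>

L = 2

Δcyc across hop 0→1: 9 − 7 = 2.
Per-hop latency L = Δcyc = 2.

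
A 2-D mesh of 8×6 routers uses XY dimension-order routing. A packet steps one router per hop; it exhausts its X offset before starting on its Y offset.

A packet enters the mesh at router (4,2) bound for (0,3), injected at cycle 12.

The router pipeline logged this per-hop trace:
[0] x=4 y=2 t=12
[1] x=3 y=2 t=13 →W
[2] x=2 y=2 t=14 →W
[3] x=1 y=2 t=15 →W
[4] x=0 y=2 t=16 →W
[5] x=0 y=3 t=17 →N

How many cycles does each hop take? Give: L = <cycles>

cyc[1] − cyc[0] = 13 − 12 = 1.
Each hop adds L, hence L = 1.

L = 1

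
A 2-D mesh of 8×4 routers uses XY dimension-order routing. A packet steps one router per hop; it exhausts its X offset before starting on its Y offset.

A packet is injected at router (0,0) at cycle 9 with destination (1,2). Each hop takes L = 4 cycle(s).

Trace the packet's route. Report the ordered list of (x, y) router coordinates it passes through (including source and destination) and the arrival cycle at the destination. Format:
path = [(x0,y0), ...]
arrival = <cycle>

path = [(0,0), (1,0), (1,1), (1,2)]
arrival = 21

#0 — 0,0 | c9
#1 — 1,0 | c13 | E
#2 — 1,1 | c17 | N
#3 — 1,2 | c21 | N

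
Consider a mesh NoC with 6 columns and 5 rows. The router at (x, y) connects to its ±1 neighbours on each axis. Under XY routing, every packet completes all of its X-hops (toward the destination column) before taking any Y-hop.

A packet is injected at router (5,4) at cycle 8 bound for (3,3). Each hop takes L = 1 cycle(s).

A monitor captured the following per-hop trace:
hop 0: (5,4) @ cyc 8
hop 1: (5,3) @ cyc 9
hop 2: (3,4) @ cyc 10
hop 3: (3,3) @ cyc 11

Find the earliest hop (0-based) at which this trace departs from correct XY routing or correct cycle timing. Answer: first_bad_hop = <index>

check 1→ d=(0,-1) cyc+1: BAD: Y-move but x=5≠3

first_bad_hop = 1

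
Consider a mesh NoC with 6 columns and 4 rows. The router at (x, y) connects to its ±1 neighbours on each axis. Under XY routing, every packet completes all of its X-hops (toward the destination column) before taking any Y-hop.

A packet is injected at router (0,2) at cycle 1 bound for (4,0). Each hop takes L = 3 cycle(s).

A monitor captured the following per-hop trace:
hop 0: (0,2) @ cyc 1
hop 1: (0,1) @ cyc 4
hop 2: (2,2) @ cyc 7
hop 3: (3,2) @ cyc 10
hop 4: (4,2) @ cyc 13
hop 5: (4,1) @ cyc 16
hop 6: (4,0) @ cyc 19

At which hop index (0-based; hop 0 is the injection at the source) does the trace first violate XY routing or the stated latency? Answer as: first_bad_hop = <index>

first_bad_hop = 1

hop 1: step (+0,-1), +3 cyc — BAD: Y-move but x=0≠4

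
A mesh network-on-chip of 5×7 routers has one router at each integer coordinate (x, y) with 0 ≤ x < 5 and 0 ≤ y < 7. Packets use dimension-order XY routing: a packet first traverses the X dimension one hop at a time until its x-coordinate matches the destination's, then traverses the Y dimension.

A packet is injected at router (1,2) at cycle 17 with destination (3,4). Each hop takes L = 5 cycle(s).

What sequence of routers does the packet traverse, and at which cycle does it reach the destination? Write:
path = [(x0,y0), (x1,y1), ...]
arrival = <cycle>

  0. router=(1,2) cycle=17 (inject)
  1. router=(2,2) cycle=22 dir=E
  2. router=(3,2) cycle=27 dir=E
  3. router=(3,3) cycle=32 dir=N
  4. router=(3,4) cycle=37 dir=N

path = [(1,2), (2,2), (3,2), (3,3), (3,4)]
arrival = 37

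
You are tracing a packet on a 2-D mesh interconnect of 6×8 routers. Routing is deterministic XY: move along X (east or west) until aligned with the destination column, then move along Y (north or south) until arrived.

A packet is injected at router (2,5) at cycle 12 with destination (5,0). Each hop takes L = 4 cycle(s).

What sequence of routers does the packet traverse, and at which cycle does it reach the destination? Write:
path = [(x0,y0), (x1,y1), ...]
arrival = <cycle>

#0 — 2,5 | c12
#1 — 3,5 | c16 | E
#2 — 4,5 | c20 | E
#3 — 5,5 | c24 | E
#4 — 5,4 | c28 | S
#5 — 5,3 | c32 | S
#6 — 5,2 | c36 | S
#7 — 5,1 | c40 | S
#8 — 5,0 | c44 | S

path = [(2,5), (3,5), (4,5), (5,5), (5,4), (5,3), (5,2), (5,1), (5,0)]
arrival = 44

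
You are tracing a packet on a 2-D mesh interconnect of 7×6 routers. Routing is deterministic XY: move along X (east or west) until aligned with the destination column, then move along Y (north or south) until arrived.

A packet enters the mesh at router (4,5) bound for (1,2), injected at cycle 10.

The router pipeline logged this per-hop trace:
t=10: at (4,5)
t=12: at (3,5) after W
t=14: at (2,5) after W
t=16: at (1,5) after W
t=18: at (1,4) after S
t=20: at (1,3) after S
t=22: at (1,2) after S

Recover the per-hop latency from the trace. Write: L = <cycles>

cyc[1] − cyc[0] = 12 − 10 = 2.
One hop costs L cycles, so L = 2.

L = 2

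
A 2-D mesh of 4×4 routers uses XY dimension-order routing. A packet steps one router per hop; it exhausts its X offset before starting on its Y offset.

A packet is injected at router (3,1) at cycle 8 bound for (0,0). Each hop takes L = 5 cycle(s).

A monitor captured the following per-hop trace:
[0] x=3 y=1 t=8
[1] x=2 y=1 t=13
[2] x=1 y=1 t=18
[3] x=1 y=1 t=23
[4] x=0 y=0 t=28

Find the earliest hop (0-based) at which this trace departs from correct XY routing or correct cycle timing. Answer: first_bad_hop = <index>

hop 1: step (-1,+0), +5 cyc — ok
hop 2: step (-1,+0), +5 cyc — ok
hop 3: step (+0,+0), +5 cyc — BAD: non-unit step

first_bad_hop = 3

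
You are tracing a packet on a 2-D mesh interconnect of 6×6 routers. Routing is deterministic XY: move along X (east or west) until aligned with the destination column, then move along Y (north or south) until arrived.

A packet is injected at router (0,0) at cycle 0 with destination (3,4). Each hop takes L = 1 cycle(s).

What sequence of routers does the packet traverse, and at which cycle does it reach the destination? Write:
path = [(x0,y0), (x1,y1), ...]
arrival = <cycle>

  0. router=(0,0) cycle=0 (inject)
  1. router=(1,0) cycle=1 dir=E
  2. router=(2,0) cycle=2 dir=E
  3. router=(3,0) cycle=3 dir=E
  4. router=(3,1) cycle=4 dir=N
  5. router=(3,2) cycle=5 dir=N
  6. router=(3,3) cycle=6 dir=N
  7. router=(3,4) cycle=7 dir=N

path = [(0,0), (1,0), (2,0), (3,0), (3,1), (3,2), (3,3), (3,4)]
arrival = 7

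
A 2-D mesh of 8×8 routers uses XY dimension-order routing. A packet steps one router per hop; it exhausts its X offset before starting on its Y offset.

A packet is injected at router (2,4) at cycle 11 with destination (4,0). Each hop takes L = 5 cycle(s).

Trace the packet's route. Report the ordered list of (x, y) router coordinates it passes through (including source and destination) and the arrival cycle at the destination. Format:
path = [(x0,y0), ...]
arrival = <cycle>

path = [(2,4), (3,4), (4,4), (4,3), (4,2), (4,1), (4,0)]
arrival = 41

t=11: at (2,4)
t=16: at (3,4) after E
t=21: at (4,4) after E
t=26: at (4,3) after S
t=31: at (4,2) after S
t=36: at (4,1) after S
t=41: at (4,0) after S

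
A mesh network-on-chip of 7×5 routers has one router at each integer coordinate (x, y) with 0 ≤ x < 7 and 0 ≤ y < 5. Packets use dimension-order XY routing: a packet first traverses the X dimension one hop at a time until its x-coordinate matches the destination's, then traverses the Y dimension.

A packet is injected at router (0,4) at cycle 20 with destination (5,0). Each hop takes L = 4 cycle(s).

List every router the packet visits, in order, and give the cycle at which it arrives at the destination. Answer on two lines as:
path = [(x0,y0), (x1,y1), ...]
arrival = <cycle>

path = [(0,4), (1,4), (2,4), (3,4), (4,4), (5,4), (5,3), (5,2), (5,1), (5,0)]
arrival = 56

  0. router=(0,4) cycle=20 (inject)
  1. router=(1,4) cycle=24 dir=E
  2. router=(2,4) cycle=28 dir=E
  3. router=(3,4) cycle=32 dir=E
  4. router=(4,4) cycle=36 dir=E
  5. router=(5,4) cycle=40 dir=E
  6. router=(5,3) cycle=44 dir=S
  7. router=(5,2) cycle=48 dir=S
  8. router=(5,1) cycle=52 dir=S
  9. router=(5,0) cycle=56 dir=S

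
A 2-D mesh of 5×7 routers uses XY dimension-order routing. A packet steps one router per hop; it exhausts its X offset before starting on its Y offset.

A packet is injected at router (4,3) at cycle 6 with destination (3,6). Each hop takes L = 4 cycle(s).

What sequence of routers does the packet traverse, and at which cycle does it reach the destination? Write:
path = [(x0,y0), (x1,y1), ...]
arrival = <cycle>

path = [(4,3), (3,3), (3,4), (3,5), (3,6)]
arrival = 22

[0] x=4 y=3 t=6
[1] x=3 y=3 t=10 →W
[2] x=3 y=4 t=14 →N
[3] x=3 y=5 t=18 →N
[4] x=3 y=6 t=22 →N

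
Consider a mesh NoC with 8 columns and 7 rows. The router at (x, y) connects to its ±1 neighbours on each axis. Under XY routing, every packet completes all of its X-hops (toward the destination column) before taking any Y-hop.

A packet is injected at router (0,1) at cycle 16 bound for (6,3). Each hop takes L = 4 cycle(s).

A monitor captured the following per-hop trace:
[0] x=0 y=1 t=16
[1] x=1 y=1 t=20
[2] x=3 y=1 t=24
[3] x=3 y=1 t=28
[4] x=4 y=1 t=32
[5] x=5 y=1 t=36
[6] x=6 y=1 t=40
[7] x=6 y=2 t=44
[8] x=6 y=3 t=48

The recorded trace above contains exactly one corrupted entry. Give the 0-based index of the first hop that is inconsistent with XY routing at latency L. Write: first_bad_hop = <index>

first_bad_hop = 2

hop 1: step (+1,+0), +4 cyc — ok
hop 2: step (+2,+0), +4 cyc — BAD: non-unit step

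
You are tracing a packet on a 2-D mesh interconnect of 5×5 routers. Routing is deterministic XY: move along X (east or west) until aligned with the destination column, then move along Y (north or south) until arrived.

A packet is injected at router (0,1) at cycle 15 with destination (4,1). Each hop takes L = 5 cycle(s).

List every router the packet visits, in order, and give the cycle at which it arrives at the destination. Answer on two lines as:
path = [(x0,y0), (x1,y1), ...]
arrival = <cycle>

path = [(0,1), (1,1), (2,1), (3,1), (4,1)]
arrival = 35

t=15: at (0,1)
t=20: at (1,1) after E
t=25: at (2,1) after E
t=30: at (3,1) after E
t=35: at (4,1) after E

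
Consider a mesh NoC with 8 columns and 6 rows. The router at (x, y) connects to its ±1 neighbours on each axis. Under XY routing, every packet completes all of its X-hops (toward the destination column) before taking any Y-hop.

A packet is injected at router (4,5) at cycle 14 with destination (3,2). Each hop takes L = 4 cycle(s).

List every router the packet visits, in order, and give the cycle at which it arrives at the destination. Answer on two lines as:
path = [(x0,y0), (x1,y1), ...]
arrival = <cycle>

  0. router=(4,5) cycle=14 (inject)
  1. router=(3,5) cycle=18 dir=W
  2. router=(3,4) cycle=22 dir=S
  3. router=(3,3) cycle=26 dir=S
  4. router=(3,2) cycle=30 dir=S

path = [(4,5), (3,5), (3,4), (3,3), (3,2)]
arrival = 30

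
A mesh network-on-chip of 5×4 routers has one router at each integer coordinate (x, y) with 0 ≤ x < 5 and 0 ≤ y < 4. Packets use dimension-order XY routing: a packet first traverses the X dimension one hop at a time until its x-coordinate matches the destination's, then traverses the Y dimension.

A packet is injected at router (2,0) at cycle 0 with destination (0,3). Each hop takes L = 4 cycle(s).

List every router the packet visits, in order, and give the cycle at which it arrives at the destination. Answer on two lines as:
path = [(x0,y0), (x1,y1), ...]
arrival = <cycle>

path = [(2,0), (1,0), (0,0), (0,1), (0,2), (0,3)]
arrival = 20

[0] x=2 y=0 t=0
[1] x=1 y=0 t=4 →W
[2] x=0 y=0 t=8 →W
[3] x=0 y=1 t=12 →N
[4] x=0 y=2 t=16 →N
[5] x=0 y=3 t=20 →N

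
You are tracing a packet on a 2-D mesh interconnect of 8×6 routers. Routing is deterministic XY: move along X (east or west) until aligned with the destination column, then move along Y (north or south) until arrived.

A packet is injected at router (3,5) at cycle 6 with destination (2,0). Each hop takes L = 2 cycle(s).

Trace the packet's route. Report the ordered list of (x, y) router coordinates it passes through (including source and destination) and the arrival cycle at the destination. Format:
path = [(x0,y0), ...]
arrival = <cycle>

t=6: at (3,5)
t=8: at (2,5) after W
t=10: at (2,4) after S
t=12: at (2,3) after S
t=14: at (2,2) after S
t=16: at (2,1) after S
t=18: at (2,0) after S

path = [(3,5), (2,5), (2,4), (2,3), (2,2), (2,1), (2,0)]
arrival = 18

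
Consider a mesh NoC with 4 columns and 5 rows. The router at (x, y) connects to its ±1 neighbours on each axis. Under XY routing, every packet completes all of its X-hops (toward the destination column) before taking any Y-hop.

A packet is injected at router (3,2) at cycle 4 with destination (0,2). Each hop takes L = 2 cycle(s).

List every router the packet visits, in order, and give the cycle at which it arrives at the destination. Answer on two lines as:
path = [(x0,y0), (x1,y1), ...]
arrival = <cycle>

path = [(3,2), (2,2), (1,2), (0,2)]
arrival = 10

t=4: at (3,2)
t=6: at (2,2) after W
t=8: at (1,2) after W
t=10: at (0,2) after W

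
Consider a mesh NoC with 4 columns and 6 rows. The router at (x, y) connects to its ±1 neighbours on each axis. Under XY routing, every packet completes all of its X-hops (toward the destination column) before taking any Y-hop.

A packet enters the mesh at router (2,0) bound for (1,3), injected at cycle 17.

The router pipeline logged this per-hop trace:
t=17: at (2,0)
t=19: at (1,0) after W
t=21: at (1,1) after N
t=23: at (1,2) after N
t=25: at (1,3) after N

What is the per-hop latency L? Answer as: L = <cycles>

Δcyc across hop 0→1: 19 − 17 = 2.
That increment is L by definition: L = 2.

L = 2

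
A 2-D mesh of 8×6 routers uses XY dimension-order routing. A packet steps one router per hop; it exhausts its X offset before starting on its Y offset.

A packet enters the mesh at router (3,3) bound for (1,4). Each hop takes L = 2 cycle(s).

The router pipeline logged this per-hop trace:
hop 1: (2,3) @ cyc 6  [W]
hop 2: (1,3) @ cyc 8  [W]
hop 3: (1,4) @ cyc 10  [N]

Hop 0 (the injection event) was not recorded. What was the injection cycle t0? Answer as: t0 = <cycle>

Hop 1 reached at cycle 6; hop k is at t0 + k·L.
Subtract one hop: t0 = 6 − 2 = 4.

t0 = 4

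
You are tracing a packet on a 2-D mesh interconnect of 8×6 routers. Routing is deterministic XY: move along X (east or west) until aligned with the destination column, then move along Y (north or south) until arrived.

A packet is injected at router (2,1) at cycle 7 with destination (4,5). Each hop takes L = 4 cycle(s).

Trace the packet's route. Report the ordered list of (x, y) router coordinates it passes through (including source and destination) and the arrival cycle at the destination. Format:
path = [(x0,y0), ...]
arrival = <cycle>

path = [(2,1), (3,1), (4,1), (4,2), (4,3), (4,4), (4,5)]
arrival = 31

t=7: at (2,1)
t=11: at (3,1) after E
t=15: at (4,1) after E
t=19: at (4,2) after N
t=23: at (4,3) after N
t=27: at (4,4) after N
t=31: at (4,5) after N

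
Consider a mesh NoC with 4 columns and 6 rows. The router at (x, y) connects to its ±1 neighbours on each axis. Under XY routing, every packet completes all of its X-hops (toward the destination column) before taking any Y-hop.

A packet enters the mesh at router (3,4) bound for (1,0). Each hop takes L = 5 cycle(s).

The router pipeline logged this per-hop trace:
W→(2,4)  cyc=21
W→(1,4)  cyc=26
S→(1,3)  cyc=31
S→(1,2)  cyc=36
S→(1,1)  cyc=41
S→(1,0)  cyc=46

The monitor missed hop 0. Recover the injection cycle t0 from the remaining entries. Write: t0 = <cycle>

Hop 1 reached at cycle 21; hop k is at t0 + k·L.
t0 = cyc[1] − L = 21 − 5 = 16.

t0 = 16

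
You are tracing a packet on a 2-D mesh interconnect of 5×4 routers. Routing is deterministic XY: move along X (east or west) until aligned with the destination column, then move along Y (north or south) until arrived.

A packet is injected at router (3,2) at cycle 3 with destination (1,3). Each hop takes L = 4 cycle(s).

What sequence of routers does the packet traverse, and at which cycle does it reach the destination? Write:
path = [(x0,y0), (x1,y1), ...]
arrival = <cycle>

path = [(3,2), (2,2), (1,2), (1,3)]
arrival = 15

#0 — 3,2 | c3
#1 — 2,2 | c7 | W
#2 — 1,2 | c11 | W
#3 — 1,3 | c15 | N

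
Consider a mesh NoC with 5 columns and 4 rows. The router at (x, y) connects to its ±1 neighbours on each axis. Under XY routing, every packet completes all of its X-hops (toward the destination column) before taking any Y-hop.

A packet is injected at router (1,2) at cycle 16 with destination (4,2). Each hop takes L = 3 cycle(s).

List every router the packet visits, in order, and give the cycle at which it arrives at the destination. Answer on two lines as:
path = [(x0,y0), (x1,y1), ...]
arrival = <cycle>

t=16: at (1,2)
t=19: at (2,2) after E
t=22: at (3,2) after E
t=25: at (4,2) after E

path = [(1,2), (2,2), (3,2), (4,2)]
arrival = 25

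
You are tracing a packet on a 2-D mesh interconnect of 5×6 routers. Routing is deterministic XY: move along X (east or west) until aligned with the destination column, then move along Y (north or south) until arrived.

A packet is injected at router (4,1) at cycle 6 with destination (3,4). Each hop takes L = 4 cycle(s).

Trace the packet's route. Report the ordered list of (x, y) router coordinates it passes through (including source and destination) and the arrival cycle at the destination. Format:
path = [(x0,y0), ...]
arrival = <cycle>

path = [(4,1), (3,1), (3,2), (3,3), (3,4)]
arrival = 22

t=6: at (4,1)
t=10: at (3,1) after W
t=14: at (3,2) after N
t=18: at (3,3) after N
t=22: at (3,4) after N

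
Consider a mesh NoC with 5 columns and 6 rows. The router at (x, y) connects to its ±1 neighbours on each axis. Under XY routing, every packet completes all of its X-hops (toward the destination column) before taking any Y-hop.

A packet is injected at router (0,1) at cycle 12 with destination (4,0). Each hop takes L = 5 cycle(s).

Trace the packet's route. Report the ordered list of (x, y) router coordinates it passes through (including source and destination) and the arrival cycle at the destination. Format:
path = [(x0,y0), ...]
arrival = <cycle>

path = [(0,1), (1,1), (2,1), (3,1), (4,1), (4,0)]
arrival = 37

hop 0: (0,1) @ cyc 12
hop 1: (1,1) @ cyc 17  [E]
hop 2: (2,1) @ cyc 22  [E]
hop 3: (3,1) @ cyc 27  [E]
hop 4: (4,1) @ cyc 32  [E]
hop 5: (4,0) @ cyc 37  [S]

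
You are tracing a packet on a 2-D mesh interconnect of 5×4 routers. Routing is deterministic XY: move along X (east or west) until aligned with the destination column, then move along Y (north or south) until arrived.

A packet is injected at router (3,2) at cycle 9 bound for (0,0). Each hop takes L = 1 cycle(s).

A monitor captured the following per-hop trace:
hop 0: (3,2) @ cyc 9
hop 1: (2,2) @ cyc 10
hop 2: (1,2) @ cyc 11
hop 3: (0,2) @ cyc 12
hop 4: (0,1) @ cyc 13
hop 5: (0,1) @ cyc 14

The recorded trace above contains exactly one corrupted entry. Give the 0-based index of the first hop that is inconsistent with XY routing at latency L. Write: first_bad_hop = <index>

check 1→ d=(-1,0) cyc+1: ok
check 2→ d=(-1,0) cyc+1: ok
check 3→ d=(-1,0) cyc+1: ok
check 4→ d=(0,-1) cyc+1: ok
check 5→ d=(0,0) cyc+1: BAD: non-unit step

first_bad_hop = 5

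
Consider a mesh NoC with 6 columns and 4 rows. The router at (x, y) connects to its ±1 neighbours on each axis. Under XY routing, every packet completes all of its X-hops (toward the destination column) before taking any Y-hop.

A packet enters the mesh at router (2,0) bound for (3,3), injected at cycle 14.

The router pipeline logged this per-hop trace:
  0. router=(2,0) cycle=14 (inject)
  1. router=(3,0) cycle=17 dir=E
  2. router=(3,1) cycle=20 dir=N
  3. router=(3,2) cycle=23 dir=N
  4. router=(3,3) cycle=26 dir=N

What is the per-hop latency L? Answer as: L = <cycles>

L = 3

Δcyc across hop 0→1: 17 − 14 = 3.
Each hop adds L, hence L = 3.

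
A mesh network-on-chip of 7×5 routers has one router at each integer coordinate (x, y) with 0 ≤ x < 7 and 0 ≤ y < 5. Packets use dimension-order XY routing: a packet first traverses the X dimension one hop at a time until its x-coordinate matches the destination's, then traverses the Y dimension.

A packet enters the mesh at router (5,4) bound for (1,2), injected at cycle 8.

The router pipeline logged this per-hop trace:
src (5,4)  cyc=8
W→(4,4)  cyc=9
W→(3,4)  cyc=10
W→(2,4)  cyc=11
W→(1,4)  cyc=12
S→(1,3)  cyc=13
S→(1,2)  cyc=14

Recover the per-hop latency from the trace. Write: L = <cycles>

cyc[1] − cyc[0] = 9 − 8 = 1.
One hop costs L cycles, so L = 1.

L = 1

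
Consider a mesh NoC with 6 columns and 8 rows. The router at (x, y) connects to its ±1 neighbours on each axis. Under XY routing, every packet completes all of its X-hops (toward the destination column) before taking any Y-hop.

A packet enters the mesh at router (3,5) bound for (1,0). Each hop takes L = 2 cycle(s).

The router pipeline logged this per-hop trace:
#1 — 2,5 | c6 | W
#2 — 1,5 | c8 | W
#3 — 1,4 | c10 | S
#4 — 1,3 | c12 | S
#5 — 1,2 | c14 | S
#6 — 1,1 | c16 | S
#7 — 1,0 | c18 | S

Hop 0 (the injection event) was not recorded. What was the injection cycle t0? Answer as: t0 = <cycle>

Hop 1 reached at cycle 6; hop k is at t0 + k·L.
Subtract one hop: t0 = 6 − 2 = 4.

t0 = 4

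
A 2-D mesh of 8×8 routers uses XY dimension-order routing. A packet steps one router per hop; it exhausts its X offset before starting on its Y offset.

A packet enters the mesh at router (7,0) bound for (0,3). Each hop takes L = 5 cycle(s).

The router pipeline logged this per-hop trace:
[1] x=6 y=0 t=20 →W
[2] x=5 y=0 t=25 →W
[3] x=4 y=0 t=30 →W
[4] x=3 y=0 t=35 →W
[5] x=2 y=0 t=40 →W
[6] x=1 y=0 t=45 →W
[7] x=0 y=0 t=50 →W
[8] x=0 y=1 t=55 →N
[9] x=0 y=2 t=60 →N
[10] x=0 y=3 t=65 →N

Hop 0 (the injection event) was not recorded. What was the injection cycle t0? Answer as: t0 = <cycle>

t0 = 15

At hop 1 the cycle is 20; in general cyc_k = t0 + kL.
Subtract one hop: t0 = 20 − 5 = 15.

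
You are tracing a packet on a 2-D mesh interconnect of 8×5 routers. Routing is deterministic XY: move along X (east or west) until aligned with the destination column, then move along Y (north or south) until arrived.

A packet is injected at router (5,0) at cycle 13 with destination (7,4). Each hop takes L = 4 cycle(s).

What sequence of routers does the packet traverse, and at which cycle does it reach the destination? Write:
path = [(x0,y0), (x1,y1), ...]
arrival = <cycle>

hop 0: (5,0) @ cyc 13
hop 1: (6,0) @ cyc 17  [E]
hop 2: (7,0) @ cyc 21  [E]
hop 3: (7,1) @ cyc 25  [N]
hop 4: (7,2) @ cyc 29  [N]
hop 5: (7,3) @ cyc 33  [N]
hop 6: (7,4) @ cyc 37  [N]

path = [(5,0), (6,0), (7,0), (7,1), (7,2), (7,3), (7,4)]
arrival = 37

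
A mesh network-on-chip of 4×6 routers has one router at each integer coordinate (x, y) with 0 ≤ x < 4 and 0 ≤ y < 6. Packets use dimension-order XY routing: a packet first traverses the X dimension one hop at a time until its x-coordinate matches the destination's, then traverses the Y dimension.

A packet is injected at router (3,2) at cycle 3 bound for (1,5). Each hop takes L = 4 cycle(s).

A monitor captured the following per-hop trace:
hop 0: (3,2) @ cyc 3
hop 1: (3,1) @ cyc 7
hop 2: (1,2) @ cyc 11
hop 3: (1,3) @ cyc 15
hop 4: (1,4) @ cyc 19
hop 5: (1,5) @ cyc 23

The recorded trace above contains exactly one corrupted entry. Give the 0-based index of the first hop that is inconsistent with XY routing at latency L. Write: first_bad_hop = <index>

first_bad_hop = 1

[1] (+0,-1) / 4c ⇒ BAD: Y-move but x=3≠1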